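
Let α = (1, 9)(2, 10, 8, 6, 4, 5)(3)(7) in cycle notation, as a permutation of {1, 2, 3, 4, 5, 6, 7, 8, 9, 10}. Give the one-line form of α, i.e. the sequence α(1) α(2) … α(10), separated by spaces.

Reading each image from the cycles: 1→9, 2→10, 3→3, 4→5, 5→2, 6→4, 7→7, 8→6, 9→1, 10→8.
Listing these in domain order gives 9 10 3 5 2 4 7 6 1 8.

9 10 3 5 2 4 7 6 1 8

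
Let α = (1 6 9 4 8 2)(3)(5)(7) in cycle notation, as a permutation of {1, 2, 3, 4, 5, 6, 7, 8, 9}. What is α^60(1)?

1 lies in the 6-cycle (1 6 9 4 8 2).
Since the cycle has length 6, α^60 acts on it the same as α^0 (60 mod 6 = 0).
So α^60(1) = 1.

1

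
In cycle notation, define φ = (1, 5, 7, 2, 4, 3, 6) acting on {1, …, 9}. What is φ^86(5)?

2

5 lies in the 7-cycle (1, 5, 7, 2, 4, 3, 6).
Powers repeat with period 7 on this cycle, and 86 mod 7 = 2, so φ^86(5) = φ^2(5).
Advancing 2 steps from 5: 5 → 7 → 2.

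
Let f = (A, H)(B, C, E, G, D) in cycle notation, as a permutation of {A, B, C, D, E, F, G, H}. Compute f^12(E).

D

E lies in the 5-cycle (B, C, E, G, D).
Powers repeat with period 5 on this cycle, and 12 mod 5 = 2, so f^12(E) = f^2(E).
Advancing 2 steps from E: E → G → D.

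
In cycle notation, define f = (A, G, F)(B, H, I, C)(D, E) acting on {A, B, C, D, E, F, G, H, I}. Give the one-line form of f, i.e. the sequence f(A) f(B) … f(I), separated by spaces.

Reading each image from the cycles: A↦G, B↦H, C↦B, D↦E, E↦D, F↦A, G↦F, H↦I, I↦C.
So the one-line form is G H B E D A F I C.

G H B E D A F I C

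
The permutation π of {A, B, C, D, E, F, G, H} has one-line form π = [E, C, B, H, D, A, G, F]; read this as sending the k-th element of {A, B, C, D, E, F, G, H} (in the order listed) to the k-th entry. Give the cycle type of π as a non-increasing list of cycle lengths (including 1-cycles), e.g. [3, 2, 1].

The disjoint cycles are (A E D H F)(B C)(G), with lengths 5, 2, 1 in non-increasing order.

[5, 2, 1]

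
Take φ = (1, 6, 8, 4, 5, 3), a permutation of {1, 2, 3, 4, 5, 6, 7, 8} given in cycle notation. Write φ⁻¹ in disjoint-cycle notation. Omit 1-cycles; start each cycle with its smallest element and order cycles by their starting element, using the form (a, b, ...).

If φ sends a → b within a cycle, φ⁻¹ sends b → a; equivalently, reverse each cycle.
Reversing each cycle of φ and rotating so the smallest element leads gives (1, 3, 5, 4, 8, 6).

(1, 3, 5, 4, 8, 6)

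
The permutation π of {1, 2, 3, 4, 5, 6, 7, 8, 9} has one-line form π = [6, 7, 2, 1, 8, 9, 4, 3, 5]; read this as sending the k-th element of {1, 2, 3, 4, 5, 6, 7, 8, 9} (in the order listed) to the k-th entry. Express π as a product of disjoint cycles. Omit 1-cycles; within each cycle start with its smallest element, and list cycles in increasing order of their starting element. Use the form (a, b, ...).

Start at 1 and follow images: 1 → 6 → 9 → 5 → 8 → 3 → 2 → 7 → 4 → 1, giving the cycle (1, 6, 9, 5, 8, 3, 2, 7, 4).
Repeating from the next unused element and collecting all non-trivial cycles gives (1, 6, 9, 5, 8, 3, 2, 7, 4).

(1, 6, 9, 5, 8, 3, 2, 7, 4)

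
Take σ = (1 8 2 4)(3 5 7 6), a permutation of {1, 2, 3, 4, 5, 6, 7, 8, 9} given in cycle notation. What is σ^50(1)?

2

1 lies in the 4-cycle (1 8 2 4).
On a 4-cycle, σ^4 is the identity, so σ^50 = σ^2 there (50 ≡ 2 mod 4).
Stepping 2 places around the cycle: 1 → 8 → 2.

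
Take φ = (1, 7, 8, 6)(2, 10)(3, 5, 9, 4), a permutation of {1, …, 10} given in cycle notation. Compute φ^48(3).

3 lies in the 4-cycle (3, 5, 9, 4).
On a 4-cycle, φ^4 is the identity, so φ^48 = φ^0 there (48 ≡ 0 mod 4).
So φ^48(3) = 3.

3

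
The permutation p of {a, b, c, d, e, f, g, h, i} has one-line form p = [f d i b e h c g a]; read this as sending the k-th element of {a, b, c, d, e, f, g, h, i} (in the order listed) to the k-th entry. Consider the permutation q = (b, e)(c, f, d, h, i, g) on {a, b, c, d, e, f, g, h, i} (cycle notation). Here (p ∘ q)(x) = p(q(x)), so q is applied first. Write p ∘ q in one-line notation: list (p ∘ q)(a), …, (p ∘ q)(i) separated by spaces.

Chase each element through q then p: a → a → f; b → e → e; c → f → h; d → h → g; e → b → d; f → d → b; g → c → i; h → i → a; i → g → c.
So p ∘ q in one-line form is f e h g d b i a c.

f e h g d b i a c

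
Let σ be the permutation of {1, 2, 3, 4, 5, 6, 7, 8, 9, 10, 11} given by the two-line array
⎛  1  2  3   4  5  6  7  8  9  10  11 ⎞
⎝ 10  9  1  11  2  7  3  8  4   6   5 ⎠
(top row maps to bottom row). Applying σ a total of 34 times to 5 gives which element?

Tracing 5 → 2 → … returns to 5 after 5 steps, so 5 lies in a 5-cycle (2, 9, 4, 11, 5).
On a 5-cycle, σ^5 is the identity, so σ^34 = σ^4 there (34 ≡ 4 mod 5).
Stepping 4 places around the cycle: 5 → 2 → 9 → 4 → 11.

11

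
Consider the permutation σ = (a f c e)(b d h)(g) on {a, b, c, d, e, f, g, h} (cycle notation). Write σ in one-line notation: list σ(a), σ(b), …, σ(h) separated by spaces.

Reading each image from the cycles: a↦f, b↦d, c↦e, d↦h, e↦a, f↦c, g↦g, h↦b.
So the one-line form is f d e h a c g b.

f d e h a c g b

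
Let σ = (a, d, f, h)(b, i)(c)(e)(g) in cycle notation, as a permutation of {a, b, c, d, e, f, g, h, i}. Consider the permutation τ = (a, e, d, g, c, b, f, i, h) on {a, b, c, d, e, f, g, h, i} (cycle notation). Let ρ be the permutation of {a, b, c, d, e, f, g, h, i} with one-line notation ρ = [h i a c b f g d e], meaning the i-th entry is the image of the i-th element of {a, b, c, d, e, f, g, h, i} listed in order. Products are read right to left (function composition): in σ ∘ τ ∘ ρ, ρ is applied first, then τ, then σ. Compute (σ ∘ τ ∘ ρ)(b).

a

Chase b: ρ(b) = i; τ(i) = h; σ(h) = a. Hence (σ ∘ τ ∘ ρ)(b) = a.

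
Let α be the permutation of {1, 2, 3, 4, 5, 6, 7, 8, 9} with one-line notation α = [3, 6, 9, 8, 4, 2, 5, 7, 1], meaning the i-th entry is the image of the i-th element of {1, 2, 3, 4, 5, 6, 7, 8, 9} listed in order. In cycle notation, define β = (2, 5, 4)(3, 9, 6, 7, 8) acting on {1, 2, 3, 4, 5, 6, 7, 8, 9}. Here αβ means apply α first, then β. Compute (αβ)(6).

5

(αβ)(6) = β(α(6)). α(6) = 2, then β(2) = 5. So (αβ)(6) = 5.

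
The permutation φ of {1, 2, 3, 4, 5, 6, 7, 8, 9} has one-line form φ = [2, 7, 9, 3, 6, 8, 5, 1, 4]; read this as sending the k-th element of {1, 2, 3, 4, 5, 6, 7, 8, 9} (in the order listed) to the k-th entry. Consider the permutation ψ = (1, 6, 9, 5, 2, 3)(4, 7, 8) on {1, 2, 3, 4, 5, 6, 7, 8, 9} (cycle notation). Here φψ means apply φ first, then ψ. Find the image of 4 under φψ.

1

First apply φ: φ(4) = 3, then ψ(3) = 1. Thus (φψ)(4) = 1.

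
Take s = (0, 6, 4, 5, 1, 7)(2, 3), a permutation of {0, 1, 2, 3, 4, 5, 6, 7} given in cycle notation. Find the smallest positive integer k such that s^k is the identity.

6

The cycle type of s is (6, 2).
The order of s is the least common multiple of its cycle lengths: lcm(6, 2) = 6.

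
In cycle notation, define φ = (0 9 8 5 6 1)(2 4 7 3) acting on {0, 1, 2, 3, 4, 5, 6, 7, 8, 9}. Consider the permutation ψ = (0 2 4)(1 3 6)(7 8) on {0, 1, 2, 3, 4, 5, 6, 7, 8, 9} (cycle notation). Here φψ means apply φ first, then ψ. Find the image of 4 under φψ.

8

First apply φ: φ(4) = 7, then ψ(7) = 8. Thus (φψ)(4) = 8.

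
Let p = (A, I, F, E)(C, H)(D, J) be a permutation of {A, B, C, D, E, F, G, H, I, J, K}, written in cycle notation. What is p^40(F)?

F

F lies in the 4-cycle (A, I, F, E).
Since the cycle has length 4, p^40 acts on it the same as p^0 (40 mod 4 = 0).
So p^40(F) = F.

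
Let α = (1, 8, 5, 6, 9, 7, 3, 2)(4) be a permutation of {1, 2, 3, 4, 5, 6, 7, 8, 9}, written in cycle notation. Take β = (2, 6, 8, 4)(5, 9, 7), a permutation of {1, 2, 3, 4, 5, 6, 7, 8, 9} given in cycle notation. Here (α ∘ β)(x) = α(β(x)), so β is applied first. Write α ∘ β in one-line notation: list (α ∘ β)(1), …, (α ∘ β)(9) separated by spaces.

8 9 2 1 7 5 6 4 3

(α ∘ β)(x) = α(β(x)). Computing each image: α(β(1)) = α(1) = 8, α(β(2)) = α(6) = 9, α(β(3)) = α(3) = 2, α(β(4)) = α(2) = 1, α(β(5)) = α(9) = 7, α(β(6)) = α(8) = 5, α(β(7)) = α(5) = 6, α(β(8)) = α(4) = 4, α(β(9)) = α(7) = 3.
Hence α ∘ β = [8 9 2 1 7 5 6 4 3].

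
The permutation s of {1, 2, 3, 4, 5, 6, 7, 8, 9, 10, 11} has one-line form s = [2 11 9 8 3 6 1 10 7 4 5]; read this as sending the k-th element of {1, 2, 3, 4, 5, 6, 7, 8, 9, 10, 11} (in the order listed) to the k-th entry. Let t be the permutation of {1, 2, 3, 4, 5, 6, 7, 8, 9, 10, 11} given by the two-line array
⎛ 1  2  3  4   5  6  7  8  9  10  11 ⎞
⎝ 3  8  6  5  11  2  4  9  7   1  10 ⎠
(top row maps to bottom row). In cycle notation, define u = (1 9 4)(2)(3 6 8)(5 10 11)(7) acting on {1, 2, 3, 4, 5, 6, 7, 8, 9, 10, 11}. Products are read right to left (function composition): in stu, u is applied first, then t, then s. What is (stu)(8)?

6

(stu)(8) = s(t(u(8))). u(8) = 3, then t(3) = 6, then s(6) = 6, so the result is 6.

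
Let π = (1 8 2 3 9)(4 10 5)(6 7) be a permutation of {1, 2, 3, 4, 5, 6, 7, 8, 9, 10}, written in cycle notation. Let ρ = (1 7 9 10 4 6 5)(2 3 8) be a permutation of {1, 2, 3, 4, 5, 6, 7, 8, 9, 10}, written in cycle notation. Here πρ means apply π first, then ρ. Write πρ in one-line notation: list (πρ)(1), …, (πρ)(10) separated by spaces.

2 8 10 4 6 9 5 3 7 1

Chase each element through π then ρ: 1 → 8 → 2; 2 → 3 → 8; 3 → 9 → 10; 4 → 10 → 4; 5 → 4 → 6; 6 → 7 → 9; 7 → 6 → 5; 8 → 2 → 3; 9 → 1 → 7; 10 → 5 → 1.
So πρ in one-line form is 2 8 10 4 6 9 5 3 7 1.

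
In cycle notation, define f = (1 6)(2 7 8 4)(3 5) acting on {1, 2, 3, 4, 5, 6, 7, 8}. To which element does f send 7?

8

7 appears in (2 7 8 4); the next entry (wrapping around) is 8.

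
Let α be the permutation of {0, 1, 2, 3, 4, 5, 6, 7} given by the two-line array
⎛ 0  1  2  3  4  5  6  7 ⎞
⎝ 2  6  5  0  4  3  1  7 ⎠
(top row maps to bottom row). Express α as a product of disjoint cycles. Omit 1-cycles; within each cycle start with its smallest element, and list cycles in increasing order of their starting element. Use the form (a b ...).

(0 2 5 3)(1 6)

Iterating α from 0 gives 0 → 2 → 5 → 3 → 0; that is the 4-cycle (0 2 5 3).
Repeating from the next unused element and collecting all non-trivial cycles gives (0 2 5 3)(1 6).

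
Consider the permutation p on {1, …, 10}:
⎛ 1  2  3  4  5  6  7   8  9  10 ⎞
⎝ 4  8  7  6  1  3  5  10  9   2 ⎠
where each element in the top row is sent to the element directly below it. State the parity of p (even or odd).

In disjoint-cycle form the cycle lengths are 6, 3, 1.
A cycle of length ℓ contributes ℓ−1 transpositions, so p is a product of 5 + 2 = 7 transpositions — odd.

odd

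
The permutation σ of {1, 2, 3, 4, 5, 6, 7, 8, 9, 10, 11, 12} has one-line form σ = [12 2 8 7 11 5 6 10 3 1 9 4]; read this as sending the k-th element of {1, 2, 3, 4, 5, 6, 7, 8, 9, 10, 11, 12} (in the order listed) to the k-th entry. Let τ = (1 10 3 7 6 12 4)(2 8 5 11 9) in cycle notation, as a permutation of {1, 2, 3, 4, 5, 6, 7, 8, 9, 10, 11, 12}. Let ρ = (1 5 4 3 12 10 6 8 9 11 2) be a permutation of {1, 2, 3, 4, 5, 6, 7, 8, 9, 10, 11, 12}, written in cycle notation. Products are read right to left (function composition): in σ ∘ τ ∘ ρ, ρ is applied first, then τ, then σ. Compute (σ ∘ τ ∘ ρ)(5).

(σ ∘ τ ∘ ρ)(5) = σ(τ(ρ(5))). ρ(5) = 4, then τ(4) = 1, then σ(1) = 12, so the result is 12.

12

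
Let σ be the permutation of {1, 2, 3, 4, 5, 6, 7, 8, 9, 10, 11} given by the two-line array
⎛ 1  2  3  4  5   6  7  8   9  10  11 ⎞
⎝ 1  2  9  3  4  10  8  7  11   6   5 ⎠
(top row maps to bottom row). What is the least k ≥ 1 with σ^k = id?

10

The disjoint-cycle form of σ has cycle lengths 5, 2, 2, 1, 1.
Since disjoint cycles commute, ord(σ) = lcm(5, 2, 2) = 10.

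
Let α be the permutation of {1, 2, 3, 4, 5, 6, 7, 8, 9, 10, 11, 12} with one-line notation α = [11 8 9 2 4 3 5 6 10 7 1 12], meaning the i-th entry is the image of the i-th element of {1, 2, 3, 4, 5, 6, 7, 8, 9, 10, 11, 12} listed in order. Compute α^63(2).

2

Tracing 2 → 8 → … returns to 2 after 9 steps, so 2 lies in a 9-cycle (2, 8, 6, 3, 9, 10, 7, 5, 4).
On a 9-cycle, α^9 is the identity, so α^63 = α^0 there (63 ≡ 0 mod 9).
So α^63(2) = 2.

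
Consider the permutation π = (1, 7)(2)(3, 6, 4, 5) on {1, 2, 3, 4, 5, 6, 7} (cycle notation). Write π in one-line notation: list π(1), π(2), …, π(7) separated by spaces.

Each element maps to the next entry in its cycle (wrapping to the front): 1→7, 2→2, 3→6, 4→5, 5→3, 6→4, 7→1.
Listing these in domain order gives 7 2 6 5 3 4 1.

7 2 6 5 3 4 1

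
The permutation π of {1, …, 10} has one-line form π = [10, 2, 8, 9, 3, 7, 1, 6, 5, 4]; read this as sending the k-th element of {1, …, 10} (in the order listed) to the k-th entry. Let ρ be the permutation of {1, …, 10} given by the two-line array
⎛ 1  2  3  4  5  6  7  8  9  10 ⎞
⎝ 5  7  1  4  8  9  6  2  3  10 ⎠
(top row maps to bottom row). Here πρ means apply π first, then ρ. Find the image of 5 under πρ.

1

π(5) = 3, then ρ(3) = 1; composing gives (πρ)(5) = 1.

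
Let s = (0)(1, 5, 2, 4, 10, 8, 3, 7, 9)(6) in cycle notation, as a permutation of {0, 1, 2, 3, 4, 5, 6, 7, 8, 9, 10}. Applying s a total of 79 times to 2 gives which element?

2 lies in the 9-cycle (1, 5, 2, 4, 10, 8, 3, 7, 9).
Since the cycle has length 9, s^79 acts on it the same as s^7 (79 mod 9 = 7).
Stepping 7 places around the cycle: 2 → 4 → 10 → 8 → 3 → 7 → 9 → 1.

1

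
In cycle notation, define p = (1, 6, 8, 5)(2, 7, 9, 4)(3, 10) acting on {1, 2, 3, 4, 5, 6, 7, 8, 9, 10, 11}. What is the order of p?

4

The disjoint cycles have lengths 4, 4, 2, 1.
The order of p is the least common multiple of its cycle lengths: lcm(4, 4, 2) = 4.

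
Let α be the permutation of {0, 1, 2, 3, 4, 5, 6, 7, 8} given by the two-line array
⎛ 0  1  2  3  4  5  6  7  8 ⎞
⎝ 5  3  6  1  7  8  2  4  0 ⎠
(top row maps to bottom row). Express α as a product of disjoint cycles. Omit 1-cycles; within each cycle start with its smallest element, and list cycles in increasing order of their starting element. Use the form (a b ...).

From 0: 0 → 5 → 8 → 0, closing the cycle (0 5 8).
Continuing from each remaining unvisited element yields (0 5 8)(1 3)(2 6)(4 7).

(0 5 8)(1 3)(2 6)(4 7)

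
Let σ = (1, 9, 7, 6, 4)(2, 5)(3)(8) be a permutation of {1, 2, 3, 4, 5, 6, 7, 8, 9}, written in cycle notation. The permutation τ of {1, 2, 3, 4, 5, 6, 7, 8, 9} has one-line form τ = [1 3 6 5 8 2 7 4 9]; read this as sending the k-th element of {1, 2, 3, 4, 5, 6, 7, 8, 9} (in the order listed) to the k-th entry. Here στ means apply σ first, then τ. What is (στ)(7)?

2

σ(7) = 6, then τ(6) = 2; composing gives (στ)(7) = 2.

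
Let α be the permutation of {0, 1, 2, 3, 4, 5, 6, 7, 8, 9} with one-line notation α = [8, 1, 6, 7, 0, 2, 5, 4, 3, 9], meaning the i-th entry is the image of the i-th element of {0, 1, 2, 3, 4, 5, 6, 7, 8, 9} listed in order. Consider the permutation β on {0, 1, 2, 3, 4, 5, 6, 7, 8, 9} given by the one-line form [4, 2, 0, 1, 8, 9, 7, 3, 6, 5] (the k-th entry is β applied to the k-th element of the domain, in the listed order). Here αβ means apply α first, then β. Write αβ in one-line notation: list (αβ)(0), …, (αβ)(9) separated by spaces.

6 2 7 3 4 0 9 8 1 5

For each element, apply α then β: 0 → 8 → 6; 1 → 1 → 2; 2 → 6 → 7; 3 → 7 → 3; 4 → 0 → 4; 5 → 2 → 0; 6 → 5 → 9; 7 → 4 → 8; 8 → 3 → 1; 9 → 9 → 5.
So αβ in one-line form is 6 2 7 3 4 0 9 8 1 5.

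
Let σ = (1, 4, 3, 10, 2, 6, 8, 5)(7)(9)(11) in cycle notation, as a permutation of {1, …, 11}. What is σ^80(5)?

5

5 lies in the 8-cycle (1, 4, 3, 10, 2, 6, 8, 5).
Since the cycle has length 8, σ^80 acts on it the same as σ^0 (80 mod 8 = 0).
So σ^80(5) = 5.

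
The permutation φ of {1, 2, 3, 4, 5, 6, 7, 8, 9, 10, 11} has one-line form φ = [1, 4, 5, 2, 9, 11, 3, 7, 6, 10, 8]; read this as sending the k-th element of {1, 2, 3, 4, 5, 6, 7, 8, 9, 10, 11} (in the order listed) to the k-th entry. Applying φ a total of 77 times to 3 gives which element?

3

Tracing 3 → 5 → … returns to 3 after 7 steps, so 3 lies in a 7-cycle (3, 5, 9, 6, 11, 8, 7).
Since the cycle has length 7, φ^77 acts on it the same as φ^0 (77 mod 7 = 0).
So φ^77(3) = 3.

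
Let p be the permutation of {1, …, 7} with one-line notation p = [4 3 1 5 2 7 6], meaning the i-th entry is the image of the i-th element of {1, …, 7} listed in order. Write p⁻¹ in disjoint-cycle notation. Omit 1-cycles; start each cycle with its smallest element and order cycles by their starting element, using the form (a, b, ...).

First write p in disjoint cycles: (1, 4, 5, 2, 3)(6, 7).
The inverse reverses every cycle; in canonical form, p⁻¹ = (1, 3, 2, 5, 4)(6, 7).

(1, 3, 2, 5, 4)(6, 7)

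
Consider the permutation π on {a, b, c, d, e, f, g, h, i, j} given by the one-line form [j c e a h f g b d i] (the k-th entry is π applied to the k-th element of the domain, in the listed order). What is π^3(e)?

Tracing e → h → … returns to e after 4 steps, so e lies in a 4-cycle (b, c, e, h).
Stepping 3 places around the cycle: e → h → b → c.

c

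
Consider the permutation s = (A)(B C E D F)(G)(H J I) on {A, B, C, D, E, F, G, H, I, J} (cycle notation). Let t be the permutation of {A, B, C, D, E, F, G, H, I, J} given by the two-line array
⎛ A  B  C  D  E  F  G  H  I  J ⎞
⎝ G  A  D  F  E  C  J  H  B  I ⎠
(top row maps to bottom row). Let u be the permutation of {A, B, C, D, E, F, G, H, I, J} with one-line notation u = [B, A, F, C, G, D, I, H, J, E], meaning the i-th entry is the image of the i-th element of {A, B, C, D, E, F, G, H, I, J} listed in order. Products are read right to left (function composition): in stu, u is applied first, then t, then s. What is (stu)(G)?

C

Chase G: u(G) = I; t(I) = B; s(B) = C. Hence (stu)(G) = C.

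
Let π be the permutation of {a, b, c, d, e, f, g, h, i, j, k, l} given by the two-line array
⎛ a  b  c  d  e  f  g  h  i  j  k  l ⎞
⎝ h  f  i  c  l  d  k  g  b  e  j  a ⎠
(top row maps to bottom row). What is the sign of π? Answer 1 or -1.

1

In disjoint-cycle form the cycle lengths are 7, 5.
A cycle is odd iff its length is even; π has 0 even-length cycles, so sgn(π) = (−1)^0 and π is even.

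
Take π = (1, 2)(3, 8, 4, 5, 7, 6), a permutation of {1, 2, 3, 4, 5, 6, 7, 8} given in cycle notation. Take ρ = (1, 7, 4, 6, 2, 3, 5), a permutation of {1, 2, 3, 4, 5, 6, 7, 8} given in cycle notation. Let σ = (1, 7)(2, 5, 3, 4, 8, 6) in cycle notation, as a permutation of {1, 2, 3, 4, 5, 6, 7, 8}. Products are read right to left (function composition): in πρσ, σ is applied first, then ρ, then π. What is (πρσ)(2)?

(πρσ)(2) = π(ρ(σ(2))). σ(2) = 5, then ρ(5) = 1, then π(1) = 2, so the result is 2.

2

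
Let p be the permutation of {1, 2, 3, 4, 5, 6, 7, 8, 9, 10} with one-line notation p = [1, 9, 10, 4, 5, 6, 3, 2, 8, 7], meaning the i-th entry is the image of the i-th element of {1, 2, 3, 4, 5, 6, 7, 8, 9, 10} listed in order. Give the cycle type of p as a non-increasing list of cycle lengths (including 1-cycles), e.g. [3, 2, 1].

[3, 3, 1, 1, 1, 1]

The disjoint cycles are (1)(2 9 8)(3 10 7)(4)(5)(6), with lengths 3, 3, 1, 1, 1, 1 in non-increasing order.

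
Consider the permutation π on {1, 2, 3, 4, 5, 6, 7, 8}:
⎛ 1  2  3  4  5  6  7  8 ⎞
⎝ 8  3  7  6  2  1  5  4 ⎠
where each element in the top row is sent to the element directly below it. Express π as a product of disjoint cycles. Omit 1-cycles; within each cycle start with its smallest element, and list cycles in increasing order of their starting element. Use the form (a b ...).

(1 8 4 6)(2 3 7 5)

From 1: 1 → 8 → 4 → 6 → 1, closing the cycle (1 8 4 6).
Continuing from each remaining unvisited element yields (1 8 4 6)(2 3 7 5).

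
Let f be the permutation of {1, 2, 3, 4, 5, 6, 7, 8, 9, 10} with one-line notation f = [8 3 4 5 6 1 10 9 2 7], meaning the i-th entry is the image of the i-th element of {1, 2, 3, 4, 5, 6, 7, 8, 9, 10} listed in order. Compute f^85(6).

Tracing 6 → 1 → … returns to 6 after 8 steps, so 6 lies in an 8-cycle (1, 8, 9, 2, 3, 4, 5, 6).
On an 8-cycle, f^8 is the identity, so f^85 = f^5 there (85 ≡ 5 mod 8).
Stepping 5 places around the cycle: 6 → 1 → 8 → 9 → 2 → 3.

3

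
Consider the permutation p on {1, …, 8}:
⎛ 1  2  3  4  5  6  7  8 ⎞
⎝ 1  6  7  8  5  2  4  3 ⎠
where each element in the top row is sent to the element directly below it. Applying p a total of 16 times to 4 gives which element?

Tracing 4 → 8 → … returns to 4 after 4 steps, so 4 lies in a 4-cycle (3 7 4 8).
On a 4-cycle, p^4 is the identity, so p^16 = p^0 there (16 ≡ 0 mod 4).
So p^16(4) = 4.

4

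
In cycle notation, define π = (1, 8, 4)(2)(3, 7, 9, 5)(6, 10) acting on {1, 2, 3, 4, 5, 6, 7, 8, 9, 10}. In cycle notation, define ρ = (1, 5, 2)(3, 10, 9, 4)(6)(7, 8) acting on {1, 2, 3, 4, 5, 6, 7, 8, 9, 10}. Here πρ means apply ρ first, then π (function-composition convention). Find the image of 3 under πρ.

(πρ)(3) = π(ρ(3)). ρ(3) = 10, then π(10) = 6. So (πρ)(3) = 6.

6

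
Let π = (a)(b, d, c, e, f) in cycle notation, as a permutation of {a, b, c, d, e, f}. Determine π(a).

a

The 1-cycle (a) fixes a, so π(a) = a.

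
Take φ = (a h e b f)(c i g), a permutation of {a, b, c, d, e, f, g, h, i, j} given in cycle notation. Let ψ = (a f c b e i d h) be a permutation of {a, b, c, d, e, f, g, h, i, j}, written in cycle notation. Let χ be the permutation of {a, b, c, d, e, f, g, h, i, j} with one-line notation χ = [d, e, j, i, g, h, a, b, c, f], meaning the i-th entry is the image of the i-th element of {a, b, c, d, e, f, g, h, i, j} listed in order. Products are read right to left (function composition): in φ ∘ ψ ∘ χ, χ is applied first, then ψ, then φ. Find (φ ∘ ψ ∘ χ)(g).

a

Chase g: χ(g) = a; ψ(a) = f; φ(f) = a. Hence (φ ∘ ψ ∘ χ)(g) = a.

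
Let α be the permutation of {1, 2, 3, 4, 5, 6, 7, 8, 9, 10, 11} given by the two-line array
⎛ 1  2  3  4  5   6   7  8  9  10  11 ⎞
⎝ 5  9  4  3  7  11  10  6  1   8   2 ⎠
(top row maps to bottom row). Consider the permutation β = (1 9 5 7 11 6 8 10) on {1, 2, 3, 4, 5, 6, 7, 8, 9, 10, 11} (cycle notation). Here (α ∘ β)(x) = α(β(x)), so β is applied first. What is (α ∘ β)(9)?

7

(α ∘ β)(9) = α(β(9)). β(9) = 5, then α(5) = 7. So (α ∘ β)(9) = 7.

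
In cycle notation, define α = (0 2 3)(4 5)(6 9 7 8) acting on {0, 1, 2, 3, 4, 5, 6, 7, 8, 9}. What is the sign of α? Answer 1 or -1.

1

The cycle lengths are 4, 3, 2, 1.
A cycle of length ℓ contributes ℓ−1 transpositions, so α is a product of 3 + 2 + 1 = 6 transpositions — even.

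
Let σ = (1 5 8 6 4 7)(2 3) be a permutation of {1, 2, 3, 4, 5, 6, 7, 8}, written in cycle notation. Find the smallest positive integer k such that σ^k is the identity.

6

The disjoint cycles have lengths 6, 2.
Since disjoint cycles commute, ord(σ) = lcm(6, 2) = 6.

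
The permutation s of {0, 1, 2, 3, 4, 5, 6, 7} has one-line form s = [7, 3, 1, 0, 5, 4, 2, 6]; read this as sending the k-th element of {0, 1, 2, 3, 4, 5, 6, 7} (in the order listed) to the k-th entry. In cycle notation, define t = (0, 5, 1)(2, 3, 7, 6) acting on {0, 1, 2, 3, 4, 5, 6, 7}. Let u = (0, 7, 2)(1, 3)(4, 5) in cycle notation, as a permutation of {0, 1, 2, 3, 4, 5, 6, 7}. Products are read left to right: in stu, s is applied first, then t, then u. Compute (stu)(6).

Chase 6: s(6) = 2; t(2) = 3; u(3) = 1. Hence (stu)(6) = 1.

1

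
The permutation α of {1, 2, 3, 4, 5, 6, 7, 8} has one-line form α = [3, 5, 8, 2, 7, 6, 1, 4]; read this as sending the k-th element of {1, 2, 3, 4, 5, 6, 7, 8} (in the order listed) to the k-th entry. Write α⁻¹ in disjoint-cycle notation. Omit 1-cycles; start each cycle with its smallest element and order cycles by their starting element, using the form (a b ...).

The cycle decomposition of α is (1 3 8 4 2 5 7).
Reversing each cycle (and rotating so the smallest element leads) gives α⁻¹ = (1 7 5 2 4 8 3).

(1 7 5 2 4 8 3)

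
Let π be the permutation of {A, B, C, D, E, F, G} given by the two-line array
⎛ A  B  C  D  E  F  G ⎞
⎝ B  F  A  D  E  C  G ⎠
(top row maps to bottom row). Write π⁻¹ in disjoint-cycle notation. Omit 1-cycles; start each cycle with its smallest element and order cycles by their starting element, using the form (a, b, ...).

First write π in disjoint cycles: (A, B, F, C).
Reversing each cycle (and rotating so the smallest element leads) gives π⁻¹ = (A, C, F, B).

(A, C, F, B)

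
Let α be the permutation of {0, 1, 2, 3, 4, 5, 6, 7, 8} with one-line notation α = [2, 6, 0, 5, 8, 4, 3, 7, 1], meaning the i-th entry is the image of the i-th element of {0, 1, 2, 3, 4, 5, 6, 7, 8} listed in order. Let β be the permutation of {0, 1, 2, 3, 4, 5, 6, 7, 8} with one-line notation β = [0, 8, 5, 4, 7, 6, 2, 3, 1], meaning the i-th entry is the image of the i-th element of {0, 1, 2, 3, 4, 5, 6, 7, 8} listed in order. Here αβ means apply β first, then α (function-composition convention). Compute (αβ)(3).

8

First apply β: β(3) = 4, then α(4) = 8. Thus (αβ)(3) = 8.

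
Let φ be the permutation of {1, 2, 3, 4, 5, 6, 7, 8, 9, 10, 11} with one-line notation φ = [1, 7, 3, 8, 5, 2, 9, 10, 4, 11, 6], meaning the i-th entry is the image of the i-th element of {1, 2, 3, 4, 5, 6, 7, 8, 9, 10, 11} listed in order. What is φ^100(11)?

Tracing 11 → 6 → … returns to 11 after 8 steps, so 11 lies in an 8-cycle (2 7 9 4 8 10 11 6).
On an 8-cycle, φ^8 is the identity, so φ^100 = φ^4 there (100 ≡ 4 mod 8).
Advancing 4 steps from 11: 11 → 6 → 2 → 7 → 9.

9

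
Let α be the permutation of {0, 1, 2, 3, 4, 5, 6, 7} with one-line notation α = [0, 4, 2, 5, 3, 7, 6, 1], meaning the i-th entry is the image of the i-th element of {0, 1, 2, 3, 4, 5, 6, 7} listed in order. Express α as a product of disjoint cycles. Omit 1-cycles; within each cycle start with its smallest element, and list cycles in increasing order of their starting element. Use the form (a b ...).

(1 4 3 5 7)

From 1: 1 → 4 → 3 → 5 → 7 → 1, closing the cycle (1 4 3 5 7).
Repeating from the next unused element and collecting all non-trivial cycles gives (1 4 3 5 7).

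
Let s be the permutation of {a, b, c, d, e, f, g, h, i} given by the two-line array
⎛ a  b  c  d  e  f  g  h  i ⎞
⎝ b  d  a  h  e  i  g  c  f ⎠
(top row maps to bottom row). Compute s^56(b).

Tracing b → d → … returns to b after 5 steps, so b lies in a 5-cycle (a b d h c).
Since the cycle has length 5, s^56 acts on it the same as s^1 (56 mod 5 = 1).
Stepping 1 place around the cycle: b → d.

d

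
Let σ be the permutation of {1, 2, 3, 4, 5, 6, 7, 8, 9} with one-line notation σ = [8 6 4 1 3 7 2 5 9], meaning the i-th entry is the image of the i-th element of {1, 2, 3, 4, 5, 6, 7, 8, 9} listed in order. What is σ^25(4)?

4

Tracing 4 → 1 → … returns to 4 after 5 steps, so 4 lies in a 5-cycle (1 8 5 3 4).
Powers repeat with period 5 on this cycle, and 25 mod 5 = 0, so σ^25(4) = σ^0(4).
So σ^25(4) = 4.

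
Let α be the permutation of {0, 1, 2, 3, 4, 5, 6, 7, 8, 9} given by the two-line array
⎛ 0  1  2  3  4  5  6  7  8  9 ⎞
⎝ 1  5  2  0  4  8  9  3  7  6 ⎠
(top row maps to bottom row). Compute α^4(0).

Tracing 0 → 1 → … returns to 0 after 6 steps, so 0 lies in a 6-cycle (0 1 5 8 7 3).
Stepping 4 places around the cycle: 0 → 1 → 5 → 8 → 7.

7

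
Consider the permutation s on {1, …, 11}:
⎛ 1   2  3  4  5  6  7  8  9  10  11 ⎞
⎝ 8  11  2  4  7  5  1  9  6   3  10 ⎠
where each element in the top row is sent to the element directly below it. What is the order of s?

12

Writing s as disjoint cycles, the cycle lengths are 6, 4, 1.
The order is lcm(6, 4) = 12.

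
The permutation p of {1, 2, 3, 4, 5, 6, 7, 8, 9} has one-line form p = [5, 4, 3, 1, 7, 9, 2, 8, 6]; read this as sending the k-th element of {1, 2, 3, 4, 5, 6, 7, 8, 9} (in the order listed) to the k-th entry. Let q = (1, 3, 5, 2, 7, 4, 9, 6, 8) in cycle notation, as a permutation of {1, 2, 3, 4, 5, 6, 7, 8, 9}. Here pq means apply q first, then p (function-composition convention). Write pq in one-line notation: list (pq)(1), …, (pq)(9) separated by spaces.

For each element, apply q then p: 1 → 3 → 3; 2 → 7 → 2; 3 → 5 → 7; 4 → 9 → 6; 5 → 2 → 4; 6 → 8 → 8; 7 → 4 → 1; 8 → 1 → 5; 9 → 6 → 9.
So pq in one-line form is 3 2 7 6 4 8 1 5 9.

3 2 7 6 4 8 1 5 9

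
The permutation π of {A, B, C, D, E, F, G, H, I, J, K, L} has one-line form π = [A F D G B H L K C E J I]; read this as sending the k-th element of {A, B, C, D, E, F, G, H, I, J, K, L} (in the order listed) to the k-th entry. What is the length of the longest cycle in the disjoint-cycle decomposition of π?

6

Decomposing into disjoint cycles gives (B F H K J E)(C D G L I); the longest has length 6.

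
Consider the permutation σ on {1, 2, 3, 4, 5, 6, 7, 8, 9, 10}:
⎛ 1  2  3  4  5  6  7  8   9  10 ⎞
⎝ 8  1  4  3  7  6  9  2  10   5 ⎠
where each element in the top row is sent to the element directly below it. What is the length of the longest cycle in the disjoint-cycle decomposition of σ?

Decomposing into disjoint cycles gives (1 8 2)(3 4)(5 7 9 10); the longest has length 4.

4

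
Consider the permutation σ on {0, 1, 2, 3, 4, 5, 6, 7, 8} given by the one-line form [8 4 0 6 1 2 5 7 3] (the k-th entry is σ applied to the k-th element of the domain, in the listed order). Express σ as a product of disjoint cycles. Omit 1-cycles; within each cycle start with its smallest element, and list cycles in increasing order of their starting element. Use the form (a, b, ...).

(0, 8, 3, 6, 5, 2)(1, 4)

Start at 0 and follow images: 0 → 8 → 3 → 6 → 5 → 2 → 0, giving the cycle (0, 8, 3, 6, 5, 2).
Continuing from each remaining unvisited element yields (0, 8, 3, 6, 5, 2)(1, 4).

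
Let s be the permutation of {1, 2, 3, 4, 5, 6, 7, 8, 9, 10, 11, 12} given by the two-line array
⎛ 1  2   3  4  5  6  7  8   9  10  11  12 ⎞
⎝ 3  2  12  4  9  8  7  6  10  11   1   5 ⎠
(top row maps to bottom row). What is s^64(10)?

Tracing 10 → 11 → … returns to 10 after 7 steps, so 10 lies in a 7-cycle (1, 3, 12, 5, 9, 10, 11).
On a 7-cycle, s^7 is the identity, so s^64 = s^1 there (64 ≡ 1 mod 7).
Stepping 1 place around the cycle: 10 → 11.

11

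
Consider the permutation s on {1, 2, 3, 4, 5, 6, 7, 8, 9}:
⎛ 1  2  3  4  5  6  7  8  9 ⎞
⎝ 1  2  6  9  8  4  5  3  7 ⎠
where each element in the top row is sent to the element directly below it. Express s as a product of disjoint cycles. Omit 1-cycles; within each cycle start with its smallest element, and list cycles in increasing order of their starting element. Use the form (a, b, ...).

From 3: 3 → 6 → 4 → 9 → 7 → 5 → 8 → 3, closing the cycle (3, 6, 4, 9, 7, 5, 8).
Continuing from each remaining unvisited element yields (3, 6, 4, 9, 7, 5, 8).

(3, 6, 4, 9, 7, 5, 8)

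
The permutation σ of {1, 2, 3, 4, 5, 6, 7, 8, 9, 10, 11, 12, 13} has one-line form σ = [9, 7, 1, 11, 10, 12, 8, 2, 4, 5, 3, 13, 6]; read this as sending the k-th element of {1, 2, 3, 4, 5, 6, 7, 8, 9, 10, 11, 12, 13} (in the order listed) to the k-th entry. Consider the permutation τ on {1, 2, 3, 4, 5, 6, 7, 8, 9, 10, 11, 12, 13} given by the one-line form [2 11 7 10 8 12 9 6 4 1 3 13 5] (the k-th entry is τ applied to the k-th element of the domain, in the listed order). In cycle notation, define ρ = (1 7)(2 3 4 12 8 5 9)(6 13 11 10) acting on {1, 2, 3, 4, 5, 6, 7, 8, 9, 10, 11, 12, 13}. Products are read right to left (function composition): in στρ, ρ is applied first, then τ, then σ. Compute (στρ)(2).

8

Chase 2: ρ(2) = 3; τ(3) = 7; σ(7) = 8. Hence (στρ)(2) = 8.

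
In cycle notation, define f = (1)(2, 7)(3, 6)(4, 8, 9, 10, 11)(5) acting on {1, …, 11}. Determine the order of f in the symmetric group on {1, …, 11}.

The disjoint cycles have lengths 5, 2, 2, 1, 1.
The order is lcm(5, 2, 2) = 10.

10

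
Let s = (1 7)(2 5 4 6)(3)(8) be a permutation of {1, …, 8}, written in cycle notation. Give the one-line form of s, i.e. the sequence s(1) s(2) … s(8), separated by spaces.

7 5 3 6 4 2 1 8

Image by image: 1↦7, 2↦5, 3↦3, 4↦6, 5↦4, 6↦2, 7↦1, 8↦8.
So the one-line form is 7 5 3 6 4 2 1 8.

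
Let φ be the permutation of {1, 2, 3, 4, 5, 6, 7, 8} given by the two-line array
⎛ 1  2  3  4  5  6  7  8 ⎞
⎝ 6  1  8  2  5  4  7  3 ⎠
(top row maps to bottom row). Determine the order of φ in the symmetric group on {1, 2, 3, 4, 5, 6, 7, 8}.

4

The disjoint-cycle form of φ has cycle lengths 4, 2, 1, 1.
The order is lcm(4, 2) = 4.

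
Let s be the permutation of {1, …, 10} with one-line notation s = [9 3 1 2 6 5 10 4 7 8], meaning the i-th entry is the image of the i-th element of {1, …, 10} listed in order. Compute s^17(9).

7

Tracing 9 → 7 → … returns to 9 after 8 steps, so 9 lies in an 8-cycle (1 9 7 10 8 4 2 3).
Powers repeat with period 8 on this cycle, and 17 mod 8 = 1, so s^17(9) = s^1(9).
Stepping 1 place around the cycle: 9 → 7.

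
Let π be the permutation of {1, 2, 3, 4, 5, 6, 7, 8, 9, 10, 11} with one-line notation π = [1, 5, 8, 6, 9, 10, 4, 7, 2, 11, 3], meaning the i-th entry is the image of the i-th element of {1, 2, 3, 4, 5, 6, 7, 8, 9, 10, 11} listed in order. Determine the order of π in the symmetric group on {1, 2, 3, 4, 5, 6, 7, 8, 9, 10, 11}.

21

Decomposing into disjoint cycles gives cycle lengths 7, 3, 1.
Since disjoint cycles commute, ord(π) = lcm(7, 3) = 21.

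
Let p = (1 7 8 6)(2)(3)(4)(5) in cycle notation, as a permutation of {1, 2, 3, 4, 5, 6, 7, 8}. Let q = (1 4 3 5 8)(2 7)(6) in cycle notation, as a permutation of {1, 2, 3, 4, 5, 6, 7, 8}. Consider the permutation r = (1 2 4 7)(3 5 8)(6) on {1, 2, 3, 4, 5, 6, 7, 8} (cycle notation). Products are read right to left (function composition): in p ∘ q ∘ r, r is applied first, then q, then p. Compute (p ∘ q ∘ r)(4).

2

Chase 4: r(4) = 7; q(7) = 2; p(2) = 2. Hence (p ∘ q ∘ r)(4) = 2.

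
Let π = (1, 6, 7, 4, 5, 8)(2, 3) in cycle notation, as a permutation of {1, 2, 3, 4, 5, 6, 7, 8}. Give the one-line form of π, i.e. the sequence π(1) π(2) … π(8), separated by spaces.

Image by image: 1→6, 2→3, 3→2, 4→5, 5→8, 6→7, 7→4, 8→1.
So the one-line form is 6 3 2 5 8 7 4 1.

6 3 2 5 8 7 4 1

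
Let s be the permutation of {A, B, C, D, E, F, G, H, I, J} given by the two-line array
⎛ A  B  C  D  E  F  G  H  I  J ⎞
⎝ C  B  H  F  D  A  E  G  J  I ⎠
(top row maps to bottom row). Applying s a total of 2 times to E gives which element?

F

Tracing E → D → … returns to E after 7 steps, so E lies in a 7-cycle (A C H G E D F).
Stepping 2 places around the cycle: E → D → F.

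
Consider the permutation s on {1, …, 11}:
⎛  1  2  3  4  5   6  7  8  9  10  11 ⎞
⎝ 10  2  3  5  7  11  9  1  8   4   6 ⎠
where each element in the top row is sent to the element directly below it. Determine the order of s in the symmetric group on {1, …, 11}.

14

Decomposing into disjoint cycles gives cycle lengths 7, 2, 1, 1.
The order is lcm(7, 2) = 14.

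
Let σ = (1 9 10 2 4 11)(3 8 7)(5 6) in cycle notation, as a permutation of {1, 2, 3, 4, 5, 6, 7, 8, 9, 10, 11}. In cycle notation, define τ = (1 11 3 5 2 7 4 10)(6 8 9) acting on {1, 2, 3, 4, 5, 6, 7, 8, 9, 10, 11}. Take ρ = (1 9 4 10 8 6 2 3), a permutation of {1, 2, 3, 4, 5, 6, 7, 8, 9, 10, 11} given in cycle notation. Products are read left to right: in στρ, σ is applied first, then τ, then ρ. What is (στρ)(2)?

8

(στρ)(2) = ρ(τ(σ(2))). σ(2) = 4, then τ(4) = 10, then ρ(10) = 8, so the result is 8.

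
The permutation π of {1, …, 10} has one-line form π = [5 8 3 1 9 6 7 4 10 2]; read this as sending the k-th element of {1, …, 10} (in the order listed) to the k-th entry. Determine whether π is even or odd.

In disjoint-cycle form the cycle lengths are 7, 1, 1, 1.
A cycle of length ℓ contributes ℓ−1 transpositions, so π is a product of 6 transpositions — even.

even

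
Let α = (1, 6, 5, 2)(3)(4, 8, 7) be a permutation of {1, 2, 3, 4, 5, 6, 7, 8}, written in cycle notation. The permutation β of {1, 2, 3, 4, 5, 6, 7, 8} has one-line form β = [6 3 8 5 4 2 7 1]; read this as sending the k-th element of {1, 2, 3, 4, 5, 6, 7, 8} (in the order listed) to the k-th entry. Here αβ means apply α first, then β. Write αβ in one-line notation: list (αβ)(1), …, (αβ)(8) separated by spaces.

2 6 8 1 3 4 5 7

Chase each element through α then β: 1 → 6 → 2; 2 → 1 → 6; 3 → 3 → 8; 4 → 8 → 1; 5 → 2 → 3; 6 → 5 → 4; 7 → 4 → 5; 8 → 7 → 7.
So αβ in one-line form is 2 6 8 1 3 4 5 7.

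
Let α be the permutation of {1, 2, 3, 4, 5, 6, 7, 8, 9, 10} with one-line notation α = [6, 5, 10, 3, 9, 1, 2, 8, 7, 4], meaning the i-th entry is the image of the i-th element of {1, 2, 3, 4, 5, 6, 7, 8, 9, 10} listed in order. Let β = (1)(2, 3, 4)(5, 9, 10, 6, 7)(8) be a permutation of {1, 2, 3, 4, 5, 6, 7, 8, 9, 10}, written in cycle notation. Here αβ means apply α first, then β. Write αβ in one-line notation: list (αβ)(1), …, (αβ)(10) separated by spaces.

For each element, apply α then β: 1 → 6 → 7; 2 → 5 → 9; 3 → 10 → 6; 4 → 3 → 4; 5 → 9 → 10; 6 → 1 → 1; 7 → 2 → 3; 8 → 8 → 8; 9 → 7 → 5; 10 → 4 → 2.
Collecting the images, αβ = [7 9 6 4 10 1 3 8 5 2].

7 9 6 4 10 1 3 8 5 2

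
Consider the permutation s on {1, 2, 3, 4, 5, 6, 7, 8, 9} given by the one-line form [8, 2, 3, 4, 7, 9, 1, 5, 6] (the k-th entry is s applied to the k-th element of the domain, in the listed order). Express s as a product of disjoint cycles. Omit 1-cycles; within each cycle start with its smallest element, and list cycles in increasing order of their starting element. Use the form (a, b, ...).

Start at 1 and follow images: 1 → 8 → 5 → 7 → 1, giving the cycle (1, 8, 5, 7).
Repeating from the next unused element and collecting all non-trivial cycles gives (1, 8, 5, 7)(6, 9).

(1, 8, 5, 7)(6, 9)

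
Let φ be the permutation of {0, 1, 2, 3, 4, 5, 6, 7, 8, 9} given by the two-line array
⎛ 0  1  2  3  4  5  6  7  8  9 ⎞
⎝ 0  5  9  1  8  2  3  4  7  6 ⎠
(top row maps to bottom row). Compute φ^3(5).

6

Tracing 5 → 2 → … returns to 5 after 6 steps, so 5 lies in a 6-cycle (1 5 2 9 6 3).
Stepping 3 places around the cycle: 5 → 2 → 9 → 6.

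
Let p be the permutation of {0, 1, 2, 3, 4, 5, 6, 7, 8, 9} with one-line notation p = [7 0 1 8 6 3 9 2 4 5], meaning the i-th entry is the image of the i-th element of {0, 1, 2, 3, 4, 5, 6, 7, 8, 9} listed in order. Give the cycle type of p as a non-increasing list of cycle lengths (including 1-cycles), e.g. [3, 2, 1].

The disjoint cycles are (0, 7, 2, 1)(3, 8, 4, 6, 9, 5), with lengths 6, 4 in non-increasing order.

[6, 4]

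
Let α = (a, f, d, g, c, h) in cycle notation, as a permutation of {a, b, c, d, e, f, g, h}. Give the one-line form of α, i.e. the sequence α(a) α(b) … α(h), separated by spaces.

f b h g e d c a

Reading each image from the cycles: a→f, b→b, c→h, d→g, e→e, f→d, g→c, h→a.
Listing these in domain order gives f b h g e d c a.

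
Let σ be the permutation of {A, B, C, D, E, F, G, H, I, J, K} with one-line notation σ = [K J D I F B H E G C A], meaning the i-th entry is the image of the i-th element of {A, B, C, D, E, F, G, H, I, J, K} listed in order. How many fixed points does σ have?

No element satisfies σ(x) = x, so there are 0 fixed points.

0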